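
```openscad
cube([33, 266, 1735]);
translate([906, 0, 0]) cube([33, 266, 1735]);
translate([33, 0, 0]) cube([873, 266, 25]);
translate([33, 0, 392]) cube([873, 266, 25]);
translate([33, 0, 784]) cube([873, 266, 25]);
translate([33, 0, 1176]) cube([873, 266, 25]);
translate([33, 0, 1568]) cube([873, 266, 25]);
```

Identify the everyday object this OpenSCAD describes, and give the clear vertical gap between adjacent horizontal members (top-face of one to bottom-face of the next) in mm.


A bookshelf. The clear shelf gap is 367 mm.

Two tall side panels with 5 horizontal boards between them — a bookshelf. The first two shelf undersides are at z = 0 and z = 392; with shelf thickness 25, the clear gap is 392 − 0 − 25 = 367 mm.


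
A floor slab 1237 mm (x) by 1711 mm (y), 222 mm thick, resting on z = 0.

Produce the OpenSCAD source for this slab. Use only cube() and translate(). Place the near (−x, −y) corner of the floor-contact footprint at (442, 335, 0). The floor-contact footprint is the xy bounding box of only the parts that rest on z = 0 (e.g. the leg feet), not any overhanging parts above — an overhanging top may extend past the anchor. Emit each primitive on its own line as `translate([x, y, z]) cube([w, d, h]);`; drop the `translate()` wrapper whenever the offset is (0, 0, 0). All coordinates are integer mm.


translate([442, 335, 0]) cube([1237, 1711, 222]);


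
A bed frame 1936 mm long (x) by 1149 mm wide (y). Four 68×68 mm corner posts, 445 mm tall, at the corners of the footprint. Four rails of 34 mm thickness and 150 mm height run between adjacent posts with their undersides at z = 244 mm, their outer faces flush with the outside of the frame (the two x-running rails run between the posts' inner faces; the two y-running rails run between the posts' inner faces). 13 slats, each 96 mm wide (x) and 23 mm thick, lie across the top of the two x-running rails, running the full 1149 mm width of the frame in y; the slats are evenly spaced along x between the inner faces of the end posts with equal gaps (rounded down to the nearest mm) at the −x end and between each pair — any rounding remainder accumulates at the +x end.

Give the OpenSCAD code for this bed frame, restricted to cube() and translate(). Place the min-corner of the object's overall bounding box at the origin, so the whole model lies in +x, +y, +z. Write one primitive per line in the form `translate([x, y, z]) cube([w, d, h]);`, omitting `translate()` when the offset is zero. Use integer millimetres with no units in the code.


cube([68, 68, 445]);
translate([0, 1081, 0]) cube([68, 68, 445]);
translate([1868, 0, 0]) cube([68, 68, 445]);
translate([1868, 1081, 0]) cube([68, 68, 445]);
translate([68, 0, 244]) cube([1800, 34, 150]);
translate([68, 1115, 244]) cube([1800, 34, 150]);
translate([0, 68, 244]) cube([34, 1013, 150]);
translate([1902, 68, 244]) cube([34, 1013, 150]);
translate([107, 0, 394]) cube([96, 1149, 23]);
translate([242, 0, 394]) cube([96, 1149, 23]);
translate([377, 0, 394]) cube([96, 1149, 23]);
translate([512, 0, 394]) cube([96, 1149, 23]);
translate([647, 0, 394]) cube([96, 1149, 23]);
translate([782, 0, 394]) cube([96, 1149, 23]);
translate([917, 0, 394]) cube([96, 1149, 23]);
translate([1052, 0, 394]) cube([96, 1149, 23]);
translate([1187, 0, 394]) cube([96, 1149, 23]);
translate([1322, 0, 394]) cube([96, 1149, 23]);
translate([1457, 0, 394]) cube([96, 1149, 23]);
translate([1592, 0, 394]) cube([96, 1149, 23]);
translate([1727, 0, 394]) cube([96, 1149, 23]);


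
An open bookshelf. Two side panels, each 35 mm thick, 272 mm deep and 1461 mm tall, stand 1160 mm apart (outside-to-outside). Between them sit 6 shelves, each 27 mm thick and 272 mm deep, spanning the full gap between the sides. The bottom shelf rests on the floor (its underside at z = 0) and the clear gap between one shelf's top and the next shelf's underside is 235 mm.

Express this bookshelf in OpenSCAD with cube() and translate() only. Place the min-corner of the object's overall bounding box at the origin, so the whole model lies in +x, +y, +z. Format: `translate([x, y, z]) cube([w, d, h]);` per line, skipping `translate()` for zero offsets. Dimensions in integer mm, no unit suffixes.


cube([35, 272, 1461]);
translate([1125, 0, 0]) cube([35, 272, 1461]);
translate([35, 0, 0]) cube([1090, 272, 27]);
translate([35, 0, 262]) cube([1090, 272, 27]);
translate([35, 0, 524]) cube([1090, 272, 27]);
translate([35, 0, 786]) cube([1090, 272, 27]);
translate([35, 0, 1048]) cube([1090, 272, 27]);
translate([35, 0, 1310]) cube([1090, 272, 27]);


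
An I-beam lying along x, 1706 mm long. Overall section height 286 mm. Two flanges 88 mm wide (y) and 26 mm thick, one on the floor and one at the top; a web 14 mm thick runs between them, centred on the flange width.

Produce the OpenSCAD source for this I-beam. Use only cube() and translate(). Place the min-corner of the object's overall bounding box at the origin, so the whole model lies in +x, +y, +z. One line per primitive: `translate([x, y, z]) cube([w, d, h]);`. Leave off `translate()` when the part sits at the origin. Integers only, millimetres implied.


cube([1706, 88, 26]);
translate([0, 37, 26]) cube([1706, 14, 234]);
translate([0, 0, 260]) cube([1706, 88, 26]);


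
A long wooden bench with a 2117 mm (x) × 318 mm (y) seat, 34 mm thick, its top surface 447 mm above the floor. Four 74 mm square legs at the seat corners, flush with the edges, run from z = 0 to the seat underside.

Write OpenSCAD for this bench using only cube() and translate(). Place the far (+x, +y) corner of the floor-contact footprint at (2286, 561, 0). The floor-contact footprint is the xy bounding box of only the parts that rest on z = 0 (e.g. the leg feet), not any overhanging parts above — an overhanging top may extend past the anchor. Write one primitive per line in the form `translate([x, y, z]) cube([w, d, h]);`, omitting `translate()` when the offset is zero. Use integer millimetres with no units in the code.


// leg_h = 447 − 34 = 413
translate([169, 243, 413]) cube([2117, 318, 34]);
translate([169, 243, 0]) cube([74, 74, 413]);
translate([169, 487, 0]) cube([74, 74, 413]);
translate([2212, 243, 0]) cube([74, 74, 413]);
translate([2212, 487, 0]) cube([74, 74, 413]);


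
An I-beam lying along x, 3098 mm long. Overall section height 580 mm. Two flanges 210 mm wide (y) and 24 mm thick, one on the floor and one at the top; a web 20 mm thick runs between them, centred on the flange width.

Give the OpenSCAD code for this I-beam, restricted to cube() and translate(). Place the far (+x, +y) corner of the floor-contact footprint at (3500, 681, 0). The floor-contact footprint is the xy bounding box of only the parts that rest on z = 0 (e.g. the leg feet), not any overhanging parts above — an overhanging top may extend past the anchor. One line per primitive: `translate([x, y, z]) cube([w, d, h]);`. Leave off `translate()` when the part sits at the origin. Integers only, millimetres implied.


translate([402, 471, 0]) cube([3098, 210, 24]);
translate([402, 566, 24]) cube([3098, 20, 532]);
translate([402, 471, 556]) cube([3098, 210, 24]);


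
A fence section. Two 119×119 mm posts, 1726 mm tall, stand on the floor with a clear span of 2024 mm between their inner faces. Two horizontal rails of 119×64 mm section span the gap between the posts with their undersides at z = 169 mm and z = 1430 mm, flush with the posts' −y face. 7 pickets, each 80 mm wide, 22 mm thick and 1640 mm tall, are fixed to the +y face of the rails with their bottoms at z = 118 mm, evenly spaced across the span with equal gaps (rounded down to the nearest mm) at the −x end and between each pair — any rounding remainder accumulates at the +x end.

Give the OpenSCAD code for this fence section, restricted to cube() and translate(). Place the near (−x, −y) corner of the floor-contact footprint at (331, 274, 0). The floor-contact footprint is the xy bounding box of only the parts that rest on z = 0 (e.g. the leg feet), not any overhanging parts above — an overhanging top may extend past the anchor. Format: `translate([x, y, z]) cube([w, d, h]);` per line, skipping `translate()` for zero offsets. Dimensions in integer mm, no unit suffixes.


translate([331, 274, 0]) cube([119, 119, 1726]);
translate([2474, 274, 0]) cube([119, 119, 1726]);
translate([450, 274, 169]) cube([2024, 119, 64]);
translate([450, 274, 1430]) cube([2024, 119, 64]);
translate([633, 393, 118]) cube([80, 22, 1640]);
translate([896, 393, 118]) cube([80, 22, 1640]);
translate([1159, 393, 118]) cube([80, 22, 1640]);
translate([1422, 393, 118]) cube([80, 22, 1640]);
translate([1685, 393, 118]) cube([80, 22, 1640]);
translate([1948, 393, 118]) cube([80, 22, 1640]);
translate([2211, 393, 118]) cube([80, 22, 1640]);


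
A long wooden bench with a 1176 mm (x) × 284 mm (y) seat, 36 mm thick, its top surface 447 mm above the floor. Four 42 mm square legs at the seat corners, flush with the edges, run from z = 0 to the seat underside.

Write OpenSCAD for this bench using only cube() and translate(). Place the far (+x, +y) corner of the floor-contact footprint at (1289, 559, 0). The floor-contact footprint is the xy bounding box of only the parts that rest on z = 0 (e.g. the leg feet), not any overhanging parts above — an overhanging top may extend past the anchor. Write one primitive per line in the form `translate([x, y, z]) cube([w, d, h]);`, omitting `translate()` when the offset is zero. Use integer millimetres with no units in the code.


translate([113, 275, 411]) cube([1176, 284, 36]);
translate([113, 275, 0]) cube([42, 42, 411]);
translate([113, 517, 0]) cube([42, 42, 411]);
translate([1247, 275, 0]) cube([42, 42, 411]);
translate([1247, 517, 0]) cube([42, 42, 411]);


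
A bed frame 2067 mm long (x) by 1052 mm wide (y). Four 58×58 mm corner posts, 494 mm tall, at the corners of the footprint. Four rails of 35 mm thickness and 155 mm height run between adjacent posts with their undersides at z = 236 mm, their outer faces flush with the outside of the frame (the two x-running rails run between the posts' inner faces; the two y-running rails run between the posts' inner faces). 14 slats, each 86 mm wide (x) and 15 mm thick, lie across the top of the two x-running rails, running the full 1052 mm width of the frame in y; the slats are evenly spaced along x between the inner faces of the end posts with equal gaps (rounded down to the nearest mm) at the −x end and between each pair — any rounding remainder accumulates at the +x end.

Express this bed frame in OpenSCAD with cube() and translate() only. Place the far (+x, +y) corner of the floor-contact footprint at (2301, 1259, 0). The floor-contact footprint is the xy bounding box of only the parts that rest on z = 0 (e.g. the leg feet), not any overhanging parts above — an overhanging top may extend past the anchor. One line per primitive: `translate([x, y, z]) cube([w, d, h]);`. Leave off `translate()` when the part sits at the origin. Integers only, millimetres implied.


translate([234, 207, 0]) cube([58, 58, 494]);
translate([234, 1201, 0]) cube([58, 58, 494]);
translate([2243, 207, 0]) cube([58, 58, 494]);
translate([2243, 1201, 0]) cube([58, 58, 494]);
translate([292, 207, 236]) cube([1951, 35, 155]);
translate([292, 1224, 236]) cube([1951, 35, 155]);
translate([234, 265, 236]) cube([35, 936, 155]);
translate([2266, 265, 236]) cube([35, 936, 155]);
translate([341, 207, 391]) cube([86, 1052, 15]);
translate([476, 207, 391]) cube([86, 1052, 15]);
translate([611, 207, 391]) cube([86, 1052, 15]);
translate([746, 207, 391]) cube([86, 1052, 15]);
translate([881, 207, 391]) cube([86, 1052, 15]);
translate([1016, 207, 391]) cube([86, 1052, 15]);
translate([1151, 207, 391]) cube([86, 1052, 15]);
translate([1286, 207, 391]) cube([86, 1052, 15]);
translate([1421, 207, 391]) cube([86, 1052, 15]);
translate([1556, 207, 391]) cube([86, 1052, 15]);
translate([1691, 207, 391]) cube([86, 1052, 15]);
translate([1826, 207, 391]) cube([86, 1052, 15]);
translate([1961, 207, 391]) cube([86, 1052, 15]);
translate([2096, 207, 391]) cube([86, 1052, 15]);


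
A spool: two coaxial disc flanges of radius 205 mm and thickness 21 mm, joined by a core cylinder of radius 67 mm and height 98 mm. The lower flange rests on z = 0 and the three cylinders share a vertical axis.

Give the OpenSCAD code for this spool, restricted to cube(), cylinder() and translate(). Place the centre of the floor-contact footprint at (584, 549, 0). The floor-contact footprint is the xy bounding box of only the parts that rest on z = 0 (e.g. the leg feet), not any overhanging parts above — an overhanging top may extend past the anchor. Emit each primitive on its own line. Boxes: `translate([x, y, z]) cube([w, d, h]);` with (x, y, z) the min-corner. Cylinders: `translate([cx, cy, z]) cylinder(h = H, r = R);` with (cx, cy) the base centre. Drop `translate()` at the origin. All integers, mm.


translate([584, 549, 0]) cylinder(h = 21, r = 205);
translate([584, 549, 21]) cylinder(h = 98, r = 67);
translate([584, 549, 119]) cylinder(h = 21, r = 205);


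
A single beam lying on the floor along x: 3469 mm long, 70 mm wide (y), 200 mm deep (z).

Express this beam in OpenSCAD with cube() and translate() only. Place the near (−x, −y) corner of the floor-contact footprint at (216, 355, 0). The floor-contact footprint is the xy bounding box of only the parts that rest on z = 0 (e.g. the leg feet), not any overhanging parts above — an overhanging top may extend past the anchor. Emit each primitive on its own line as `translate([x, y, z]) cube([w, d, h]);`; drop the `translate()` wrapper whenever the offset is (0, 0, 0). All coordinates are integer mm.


translate([216, 355, 0]) cube([3469, 70, 200]);


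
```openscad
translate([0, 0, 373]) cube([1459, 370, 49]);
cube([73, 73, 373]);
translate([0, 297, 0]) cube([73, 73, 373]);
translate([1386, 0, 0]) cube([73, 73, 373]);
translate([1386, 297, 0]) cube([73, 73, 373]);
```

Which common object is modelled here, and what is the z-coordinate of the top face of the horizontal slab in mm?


A bench. The seat-top height is 422 mm.

A long slab on four corner posts — a bench. The slab sits at z = 373 with thickness 49, so the top is 373 + 49 = 422 mm.


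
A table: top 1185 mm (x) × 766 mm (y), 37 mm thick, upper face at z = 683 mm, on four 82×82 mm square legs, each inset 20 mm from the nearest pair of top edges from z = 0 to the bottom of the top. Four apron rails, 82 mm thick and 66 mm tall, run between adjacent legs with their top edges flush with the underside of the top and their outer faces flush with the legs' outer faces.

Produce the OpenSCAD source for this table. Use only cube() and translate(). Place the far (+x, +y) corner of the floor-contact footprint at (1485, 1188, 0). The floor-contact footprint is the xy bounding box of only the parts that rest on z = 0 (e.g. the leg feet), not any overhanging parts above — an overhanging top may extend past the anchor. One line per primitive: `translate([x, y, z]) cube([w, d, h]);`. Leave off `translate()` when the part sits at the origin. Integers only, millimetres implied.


translate([320, 442, 646]) cube([1185, 766, 37]);
translate([340, 462, 0]) cube([82, 82, 646]);
translate([1403, 462, 0]) cube([82, 82, 646]);
translate([340, 1106, 0]) cube([82, 82, 646]);
translate([1403, 1106, 0]) cube([82, 82, 646]);
translate([422, 462, 580]) cube([981, 82, 66]);
translate([422, 1106, 580]) cube([981, 82, 66]);
translate([340, 544, 580]) cube([82, 562, 66]);
translate([1403, 544, 580]) cube([82, 562, 66]);


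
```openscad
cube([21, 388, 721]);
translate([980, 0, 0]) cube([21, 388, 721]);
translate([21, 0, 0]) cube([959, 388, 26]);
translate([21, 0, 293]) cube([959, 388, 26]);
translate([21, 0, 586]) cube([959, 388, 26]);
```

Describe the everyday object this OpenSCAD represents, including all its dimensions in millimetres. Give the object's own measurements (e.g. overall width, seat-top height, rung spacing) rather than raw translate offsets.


An open bookshelf. Two side panels, each 21 mm thick, 388 mm deep and 721 mm tall, stand 1001 mm apart (outside-to-outside). Between them sit 3 shelves, each 26 mm thick and 388 mm deep, spanning the full gap between the sides. The bottom shelf rests on the floor (its underside at z = 0) and the clear gap between one shelf's top and the next shelf's underside is 267 mm.


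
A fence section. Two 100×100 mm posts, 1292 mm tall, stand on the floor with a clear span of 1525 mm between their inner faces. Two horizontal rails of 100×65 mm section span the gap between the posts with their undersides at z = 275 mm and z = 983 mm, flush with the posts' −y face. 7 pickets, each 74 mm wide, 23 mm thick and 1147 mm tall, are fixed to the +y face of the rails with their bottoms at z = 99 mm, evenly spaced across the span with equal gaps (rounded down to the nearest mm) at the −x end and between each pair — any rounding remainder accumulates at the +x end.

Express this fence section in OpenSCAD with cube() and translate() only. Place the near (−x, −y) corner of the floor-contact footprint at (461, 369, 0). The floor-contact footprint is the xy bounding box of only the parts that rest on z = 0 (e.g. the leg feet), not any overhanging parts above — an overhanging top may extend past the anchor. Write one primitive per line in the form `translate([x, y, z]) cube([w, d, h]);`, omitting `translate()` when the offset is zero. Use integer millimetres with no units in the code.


translate([461, 369, 0]) cube([100, 100, 1292]);
translate([2086, 369, 0]) cube([100, 100, 1292]);
translate([561, 369, 275]) cube([1525, 100, 65]);
translate([561, 369, 983]) cube([1525, 100, 65]);
translate([686, 469, 99]) cube([74, 23, 1147]);
translate([885, 469, 99]) cube([74, 23, 1147]);
translate([1084, 469, 99]) cube([74, 23, 1147]);
translate([1283, 469, 99]) cube([74, 23, 1147]);
translate([1482, 469, 99]) cube([74, 23, 1147]);
translate([1681, 469, 99]) cube([74, 23, 1147]);
translate([1880, 469, 99]) cube([74, 23, 1147]);


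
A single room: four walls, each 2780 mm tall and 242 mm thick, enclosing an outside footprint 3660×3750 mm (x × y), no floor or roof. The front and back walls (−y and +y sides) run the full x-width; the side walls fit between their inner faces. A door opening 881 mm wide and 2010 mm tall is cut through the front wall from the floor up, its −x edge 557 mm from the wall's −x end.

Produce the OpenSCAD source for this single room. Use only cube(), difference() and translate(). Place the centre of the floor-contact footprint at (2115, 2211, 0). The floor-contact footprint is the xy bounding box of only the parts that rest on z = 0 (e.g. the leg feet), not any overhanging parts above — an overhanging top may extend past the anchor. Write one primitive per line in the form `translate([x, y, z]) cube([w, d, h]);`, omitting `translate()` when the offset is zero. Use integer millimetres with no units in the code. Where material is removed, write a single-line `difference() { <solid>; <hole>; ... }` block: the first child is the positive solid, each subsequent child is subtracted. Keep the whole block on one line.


difference() { translate([285, 336, 0]) cube([3660, 242, 2780]); translate([842, 336, 0]) cube([881, 242, 2010]); }
translate([285, 3844, 0]) cube([3660, 242, 2780]);
translate([285, 578, 0]) cube([242, 3266, 2780]);
translate([3703, 578, 0]) cube([242, 3266, 2780]);


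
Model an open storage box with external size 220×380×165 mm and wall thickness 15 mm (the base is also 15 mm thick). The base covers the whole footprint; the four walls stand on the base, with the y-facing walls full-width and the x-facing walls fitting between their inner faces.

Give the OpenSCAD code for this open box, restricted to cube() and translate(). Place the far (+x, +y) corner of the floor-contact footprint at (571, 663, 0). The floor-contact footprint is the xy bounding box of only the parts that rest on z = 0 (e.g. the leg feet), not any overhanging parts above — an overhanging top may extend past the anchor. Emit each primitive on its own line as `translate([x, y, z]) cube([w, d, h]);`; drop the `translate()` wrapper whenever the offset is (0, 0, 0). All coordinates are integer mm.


translate([351, 283, 0]) cube([220, 380, 15]);
translate([351, 283, 15]) cube([220, 15, 150]);
translate([351, 648, 15]) cube([220, 15, 150]);
translate([351, 298, 15]) cube([15, 350, 150]);
translate([556, 298, 15]) cube([15, 350, 150]);


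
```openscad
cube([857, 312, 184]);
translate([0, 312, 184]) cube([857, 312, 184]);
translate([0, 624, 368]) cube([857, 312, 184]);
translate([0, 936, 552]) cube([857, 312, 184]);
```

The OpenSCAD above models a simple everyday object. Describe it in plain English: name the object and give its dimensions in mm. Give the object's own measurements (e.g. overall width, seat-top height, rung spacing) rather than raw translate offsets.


A straight staircase of 4 solid steps. Each step is 857 mm wide (x), 312 mm deep (y, the going) and 184 mm tall (the rise). The first step rests on the floor; each subsequent step sits one going further in +y and one rise higher in +z, directly behind and above the previous step with no overlap.


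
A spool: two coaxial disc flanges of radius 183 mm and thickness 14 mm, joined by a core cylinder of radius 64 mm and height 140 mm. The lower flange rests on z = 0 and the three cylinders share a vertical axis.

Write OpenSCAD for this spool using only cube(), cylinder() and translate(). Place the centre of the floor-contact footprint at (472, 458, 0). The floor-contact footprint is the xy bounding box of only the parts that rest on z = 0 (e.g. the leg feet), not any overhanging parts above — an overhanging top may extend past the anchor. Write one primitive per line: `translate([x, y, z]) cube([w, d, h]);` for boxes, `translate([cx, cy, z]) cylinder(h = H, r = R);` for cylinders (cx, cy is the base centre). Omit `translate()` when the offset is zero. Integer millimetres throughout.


translate([472, 458, 0]) cylinder(h = 14, r = 183);
translate([472, 458, 14]) cylinder(h = 140, r = 64);
translate([472, 458, 154]) cylinder(h = 14, r = 183);


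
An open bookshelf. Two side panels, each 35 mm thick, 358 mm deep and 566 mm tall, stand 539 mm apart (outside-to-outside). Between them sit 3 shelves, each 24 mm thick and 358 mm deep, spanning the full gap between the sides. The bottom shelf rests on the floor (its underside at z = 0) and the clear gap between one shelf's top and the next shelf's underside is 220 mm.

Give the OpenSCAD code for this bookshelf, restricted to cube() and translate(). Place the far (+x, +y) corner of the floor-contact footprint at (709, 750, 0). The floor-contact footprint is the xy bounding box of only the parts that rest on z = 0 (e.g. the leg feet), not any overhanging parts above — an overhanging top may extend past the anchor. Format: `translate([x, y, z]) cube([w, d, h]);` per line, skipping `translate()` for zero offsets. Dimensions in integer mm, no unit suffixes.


translate([170, 392, 0]) cube([35, 358, 566]);
translate([674, 392, 0]) cube([35, 358, 566]);
translate([205, 392, 0]) cube([469, 358, 24]);
translate([205, 392, 244]) cube([469, 358, 24]);
translate([205, 392, 488]) cube([469, 358, 24]);


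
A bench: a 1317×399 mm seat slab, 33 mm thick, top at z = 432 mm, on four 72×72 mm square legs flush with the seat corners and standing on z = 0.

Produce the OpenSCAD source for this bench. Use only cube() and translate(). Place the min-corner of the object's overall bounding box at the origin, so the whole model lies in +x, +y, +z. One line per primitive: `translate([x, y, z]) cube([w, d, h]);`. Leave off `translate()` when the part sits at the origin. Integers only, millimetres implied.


translate([0, 0, 399]) cube([1317, 399, 33]);
cube([72, 72, 399]);
translate([0, 327, 0]) cube([72, 72, 399]);
translate([1245, 0, 0]) cube([72, 72, 399]);
translate([1245, 327, 0]) cube([72, 72, 399]);


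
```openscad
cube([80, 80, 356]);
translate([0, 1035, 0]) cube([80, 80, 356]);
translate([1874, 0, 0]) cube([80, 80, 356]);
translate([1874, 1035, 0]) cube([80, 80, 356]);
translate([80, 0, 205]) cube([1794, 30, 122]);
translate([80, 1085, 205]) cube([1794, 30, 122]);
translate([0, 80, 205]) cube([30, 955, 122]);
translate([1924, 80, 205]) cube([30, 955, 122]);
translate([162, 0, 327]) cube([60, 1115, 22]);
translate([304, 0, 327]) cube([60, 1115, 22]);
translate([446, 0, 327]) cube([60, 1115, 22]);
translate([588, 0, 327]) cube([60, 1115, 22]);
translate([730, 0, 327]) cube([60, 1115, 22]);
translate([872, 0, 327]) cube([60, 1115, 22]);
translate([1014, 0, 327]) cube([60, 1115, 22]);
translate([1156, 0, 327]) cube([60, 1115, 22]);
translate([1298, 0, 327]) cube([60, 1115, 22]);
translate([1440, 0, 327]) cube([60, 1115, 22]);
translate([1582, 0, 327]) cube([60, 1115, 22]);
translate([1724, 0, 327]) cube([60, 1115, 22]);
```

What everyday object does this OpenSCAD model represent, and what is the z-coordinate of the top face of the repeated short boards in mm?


A bed frame. The slat-top height is 349 mm.

Four posts, four rails, and a row of slats — a bed frame. Slats sit on the rails at z = 205 + 122 = 327; with slat thickness 22, the top is 349 mm.


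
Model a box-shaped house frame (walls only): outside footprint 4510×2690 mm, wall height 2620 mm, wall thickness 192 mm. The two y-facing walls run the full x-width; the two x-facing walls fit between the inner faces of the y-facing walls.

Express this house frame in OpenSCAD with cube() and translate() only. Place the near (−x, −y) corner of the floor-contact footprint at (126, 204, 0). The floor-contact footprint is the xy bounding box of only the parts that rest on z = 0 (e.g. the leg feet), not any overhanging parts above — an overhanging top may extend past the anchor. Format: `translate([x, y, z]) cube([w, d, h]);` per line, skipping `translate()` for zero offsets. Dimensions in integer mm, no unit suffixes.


translate([126, 204, 0]) cube([4510, 192, 2620]);
translate([126, 2702, 0]) cube([4510, 192, 2620]);
translate([126, 396, 0]) cube([192, 2306, 2620]);
translate([4444, 396, 0]) cube([192, 2306, 2620]);


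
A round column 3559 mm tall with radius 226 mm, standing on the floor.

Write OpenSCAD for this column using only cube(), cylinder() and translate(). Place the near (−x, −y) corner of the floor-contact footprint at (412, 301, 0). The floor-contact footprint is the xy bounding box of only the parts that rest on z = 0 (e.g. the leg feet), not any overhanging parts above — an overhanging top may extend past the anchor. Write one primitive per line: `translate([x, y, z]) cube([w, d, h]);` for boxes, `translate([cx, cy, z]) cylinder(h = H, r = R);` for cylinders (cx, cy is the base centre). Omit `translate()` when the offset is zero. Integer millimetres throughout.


translate([638, 527, 0]) cylinder(h = 3559, r = 226);


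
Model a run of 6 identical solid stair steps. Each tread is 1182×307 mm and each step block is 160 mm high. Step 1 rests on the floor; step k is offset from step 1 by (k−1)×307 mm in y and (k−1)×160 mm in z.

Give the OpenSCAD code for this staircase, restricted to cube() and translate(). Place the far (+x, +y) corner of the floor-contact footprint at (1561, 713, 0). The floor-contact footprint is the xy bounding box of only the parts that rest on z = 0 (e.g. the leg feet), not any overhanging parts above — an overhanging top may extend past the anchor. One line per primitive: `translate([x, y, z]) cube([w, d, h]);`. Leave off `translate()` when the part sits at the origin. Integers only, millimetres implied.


translate([379, 406, 0]) cube([1182, 307, 160]);
translate([379, 713, 160]) cube([1182, 307, 160]);
translate([379, 1020, 320]) cube([1182, 307, 160]);
translate([379, 1327, 480]) cube([1182, 307, 160]);
translate([379, 1634, 640]) cube([1182, 307, 160]);
translate([379, 1941, 800]) cube([1182, 307, 160]);


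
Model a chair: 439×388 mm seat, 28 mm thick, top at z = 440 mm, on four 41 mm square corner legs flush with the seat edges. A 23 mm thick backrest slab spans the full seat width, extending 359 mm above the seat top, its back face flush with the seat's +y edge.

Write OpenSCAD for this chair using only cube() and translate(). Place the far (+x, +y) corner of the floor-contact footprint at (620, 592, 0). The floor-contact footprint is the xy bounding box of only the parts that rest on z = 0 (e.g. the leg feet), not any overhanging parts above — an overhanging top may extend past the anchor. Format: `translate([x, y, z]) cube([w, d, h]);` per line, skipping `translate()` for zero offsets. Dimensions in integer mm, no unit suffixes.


translate([181, 204, 412]) cube([439, 388, 28]);
translate([181, 204, 0]) cube([41, 41, 412]);
translate([579, 204, 0]) cube([41, 41, 412]);
translate([181, 551, 0]) cube([41, 41, 412]);
translate([579, 551, 0]) cube([41, 41, 412]);
translate([181, 569, 440]) cube([439, 23, 359]);


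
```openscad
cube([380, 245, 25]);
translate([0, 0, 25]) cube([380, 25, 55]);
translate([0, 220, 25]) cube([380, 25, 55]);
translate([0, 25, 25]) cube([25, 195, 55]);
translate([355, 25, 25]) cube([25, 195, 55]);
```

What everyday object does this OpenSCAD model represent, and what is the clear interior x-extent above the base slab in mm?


An open box. The internal width is 330 mm.

A 380×245 base slab with four walls standing on it — an open box. The base is 380 mm wide and the walls are 25 mm thick, so the internal width is 380 − 2 × 25 = 330 mm.


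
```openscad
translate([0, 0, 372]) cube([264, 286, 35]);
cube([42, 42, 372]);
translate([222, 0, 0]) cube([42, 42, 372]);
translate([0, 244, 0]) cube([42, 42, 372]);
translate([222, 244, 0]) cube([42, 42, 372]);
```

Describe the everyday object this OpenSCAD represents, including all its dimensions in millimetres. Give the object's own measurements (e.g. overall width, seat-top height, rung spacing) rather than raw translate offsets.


A four-legged stool. The seat is a 264×286×35 mm slab whose top surface is at z = 407 mm; four square legs, each 42×42 mm in cross-section, run from the floor (z = 0) to the underside of the seat, each flush with a corner of the seat.


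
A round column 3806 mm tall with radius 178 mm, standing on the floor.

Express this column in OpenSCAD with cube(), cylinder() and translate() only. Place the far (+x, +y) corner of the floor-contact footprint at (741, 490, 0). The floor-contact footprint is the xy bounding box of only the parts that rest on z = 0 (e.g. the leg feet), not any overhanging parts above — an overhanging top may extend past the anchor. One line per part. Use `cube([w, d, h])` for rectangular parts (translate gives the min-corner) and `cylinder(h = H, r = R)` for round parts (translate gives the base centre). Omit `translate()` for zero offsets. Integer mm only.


translate([563, 312, 0]) cylinder(h = 3806, r = 178);


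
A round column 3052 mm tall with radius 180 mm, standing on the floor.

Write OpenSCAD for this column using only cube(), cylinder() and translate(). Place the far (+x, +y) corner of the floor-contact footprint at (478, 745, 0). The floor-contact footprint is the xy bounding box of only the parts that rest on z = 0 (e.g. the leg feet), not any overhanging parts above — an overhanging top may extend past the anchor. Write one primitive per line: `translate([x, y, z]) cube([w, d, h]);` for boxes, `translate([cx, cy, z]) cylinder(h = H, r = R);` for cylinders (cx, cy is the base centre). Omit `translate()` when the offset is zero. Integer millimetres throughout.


translate([298, 565, 0]) cylinder(h = 3052, r = 180);


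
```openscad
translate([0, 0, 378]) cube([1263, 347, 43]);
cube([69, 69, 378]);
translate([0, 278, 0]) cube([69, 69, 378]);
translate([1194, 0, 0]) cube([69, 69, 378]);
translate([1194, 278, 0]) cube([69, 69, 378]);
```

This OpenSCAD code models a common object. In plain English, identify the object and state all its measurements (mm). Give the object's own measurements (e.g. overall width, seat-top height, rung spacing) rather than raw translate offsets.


A long wooden bench with a 1263 mm (x) × 347 mm (y) seat, 43 mm thick, its top surface 421 mm above the floor. Four 69 mm square legs at the seat corners, flush with the edges, run from z = 0 to the seat underside.


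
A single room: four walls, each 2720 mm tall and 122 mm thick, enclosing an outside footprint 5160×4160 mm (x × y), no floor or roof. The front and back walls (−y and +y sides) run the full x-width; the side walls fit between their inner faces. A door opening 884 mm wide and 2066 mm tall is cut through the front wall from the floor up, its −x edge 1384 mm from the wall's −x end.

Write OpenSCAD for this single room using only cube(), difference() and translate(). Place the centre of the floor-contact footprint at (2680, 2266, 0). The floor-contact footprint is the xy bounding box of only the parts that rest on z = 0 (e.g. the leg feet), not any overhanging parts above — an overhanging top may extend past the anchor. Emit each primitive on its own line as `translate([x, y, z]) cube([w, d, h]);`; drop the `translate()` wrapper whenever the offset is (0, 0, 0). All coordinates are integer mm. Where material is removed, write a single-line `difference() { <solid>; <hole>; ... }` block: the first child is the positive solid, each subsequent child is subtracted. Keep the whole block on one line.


difference() { translate([100, 186, 0]) cube([5160, 122, 2720]); translate([1484, 186, 0]) cube([884, 122, 2066]); }
translate([100, 4224, 0]) cube([5160, 122, 2720]);
translate([100, 308, 0]) cube([122, 3916, 2720]);
translate([5138, 308, 0]) cube([122, 3916, 2720]);


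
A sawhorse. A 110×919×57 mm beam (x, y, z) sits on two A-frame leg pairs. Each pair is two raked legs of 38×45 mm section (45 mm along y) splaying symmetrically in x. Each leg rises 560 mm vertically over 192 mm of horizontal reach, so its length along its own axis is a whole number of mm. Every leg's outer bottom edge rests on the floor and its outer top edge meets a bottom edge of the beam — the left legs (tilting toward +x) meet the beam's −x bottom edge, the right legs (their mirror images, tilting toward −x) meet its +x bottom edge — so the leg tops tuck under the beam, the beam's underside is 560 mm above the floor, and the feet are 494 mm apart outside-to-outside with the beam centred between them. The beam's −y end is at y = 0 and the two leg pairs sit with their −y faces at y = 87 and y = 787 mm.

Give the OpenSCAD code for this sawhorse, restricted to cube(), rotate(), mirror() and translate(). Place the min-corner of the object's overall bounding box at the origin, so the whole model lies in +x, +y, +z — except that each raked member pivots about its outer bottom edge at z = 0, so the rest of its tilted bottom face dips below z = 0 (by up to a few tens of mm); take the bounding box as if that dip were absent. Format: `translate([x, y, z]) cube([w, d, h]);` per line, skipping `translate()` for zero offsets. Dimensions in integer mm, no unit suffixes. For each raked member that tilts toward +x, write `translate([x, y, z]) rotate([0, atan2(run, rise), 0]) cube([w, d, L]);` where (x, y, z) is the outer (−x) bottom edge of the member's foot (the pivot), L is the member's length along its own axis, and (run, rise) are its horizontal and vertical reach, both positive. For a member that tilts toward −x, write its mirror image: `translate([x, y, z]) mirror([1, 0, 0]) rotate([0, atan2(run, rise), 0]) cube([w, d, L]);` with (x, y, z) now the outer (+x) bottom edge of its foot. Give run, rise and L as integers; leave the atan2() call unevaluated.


translate([192, 0, 560]) cube([110, 919, 57]);
translate([0, 87, 0]) rotate([0, atan2(192, 560), 0]) cube([38, 45, 592]);
translate([494, 87, 0]) mirror([1, 0, 0]) rotate([0, atan2(192, 560), 0]) cube([38, 45, 592]);
translate([0, 787, 0]) rotate([0, atan2(192, 560), 0]) cube([38, 45, 592]);
translate([494, 787, 0]) mirror([1, 0, 0]) rotate([0, atan2(192, 560), 0]) cube([38, 45, 592]);


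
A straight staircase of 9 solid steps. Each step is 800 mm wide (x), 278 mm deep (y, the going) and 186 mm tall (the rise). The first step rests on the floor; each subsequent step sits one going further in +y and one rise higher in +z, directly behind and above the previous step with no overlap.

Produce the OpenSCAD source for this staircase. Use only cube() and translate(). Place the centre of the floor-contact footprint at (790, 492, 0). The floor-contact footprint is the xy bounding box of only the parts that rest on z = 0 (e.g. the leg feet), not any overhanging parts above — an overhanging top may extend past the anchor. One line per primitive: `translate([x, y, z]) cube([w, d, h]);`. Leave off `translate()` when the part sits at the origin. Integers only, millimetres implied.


translate([390, 353, 0]) cube([800, 278, 186]);
translate([390, 631, 186]) cube([800, 278, 186]);
translate([390, 909, 372]) cube([800, 278, 186]);
translate([390, 1187, 558]) cube([800, 278, 186]);
translate([390, 1465, 744]) cube([800, 278, 186]);
translate([390, 1743, 930]) cube([800, 278, 186]);
translate([390, 2021, 1116]) cube([800, 278, 186]);
translate([390, 2299, 1302]) cube([800, 278, 186]);
translate([390, 2577, 1488]) cube([800, 278, 186]);


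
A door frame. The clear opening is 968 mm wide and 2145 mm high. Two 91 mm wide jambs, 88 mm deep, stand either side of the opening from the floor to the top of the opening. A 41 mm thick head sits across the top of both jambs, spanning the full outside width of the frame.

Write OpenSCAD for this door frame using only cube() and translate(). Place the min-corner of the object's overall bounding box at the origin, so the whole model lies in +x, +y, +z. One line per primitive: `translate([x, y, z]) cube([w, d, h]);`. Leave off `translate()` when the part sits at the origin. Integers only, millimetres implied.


cube([91, 88, 2145]);
translate([1059, 0, 0]) cube([91, 88, 2145]);
translate([0, 0, 2145]) cube([1150, 88, 41]);


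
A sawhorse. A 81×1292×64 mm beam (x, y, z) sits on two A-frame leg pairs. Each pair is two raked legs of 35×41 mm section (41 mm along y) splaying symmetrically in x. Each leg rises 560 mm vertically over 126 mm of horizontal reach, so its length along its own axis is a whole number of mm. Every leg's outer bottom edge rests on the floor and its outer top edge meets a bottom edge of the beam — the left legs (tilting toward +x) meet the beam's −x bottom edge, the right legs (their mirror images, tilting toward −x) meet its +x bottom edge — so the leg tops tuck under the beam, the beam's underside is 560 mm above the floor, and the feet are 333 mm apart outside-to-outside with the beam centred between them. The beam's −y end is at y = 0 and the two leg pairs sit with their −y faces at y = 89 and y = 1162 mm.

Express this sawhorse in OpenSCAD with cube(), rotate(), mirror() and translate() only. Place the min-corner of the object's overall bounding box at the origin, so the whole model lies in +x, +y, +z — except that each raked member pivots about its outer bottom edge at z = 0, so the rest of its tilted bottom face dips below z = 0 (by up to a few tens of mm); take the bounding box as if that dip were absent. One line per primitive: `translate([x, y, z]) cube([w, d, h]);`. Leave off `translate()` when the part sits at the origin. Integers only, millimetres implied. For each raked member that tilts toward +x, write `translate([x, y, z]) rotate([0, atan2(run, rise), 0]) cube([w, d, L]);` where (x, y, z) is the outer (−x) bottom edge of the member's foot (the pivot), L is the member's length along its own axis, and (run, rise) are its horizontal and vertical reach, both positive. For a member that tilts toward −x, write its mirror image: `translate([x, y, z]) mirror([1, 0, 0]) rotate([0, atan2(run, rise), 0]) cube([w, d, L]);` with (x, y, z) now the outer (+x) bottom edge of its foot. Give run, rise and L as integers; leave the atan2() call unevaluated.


translate([126, 0, 560]) cube([81, 1292, 64]);
translate([0, 89, 0]) rotate([0, atan2(126, 560), 0]) cube([35, 41, 574]);
translate([333, 89, 0]) mirror([1, 0, 0]) rotate([0, atan2(126, 560), 0]) cube([35, 41, 574]);
translate([0, 1162, 0]) rotate([0, atan2(126, 560), 0]) cube([35, 41, 574]);
translate([333, 1162, 0]) mirror([1, 0, 0]) rotate([0, atan2(126, 560), 0]) cube([35, 41, 574]);
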